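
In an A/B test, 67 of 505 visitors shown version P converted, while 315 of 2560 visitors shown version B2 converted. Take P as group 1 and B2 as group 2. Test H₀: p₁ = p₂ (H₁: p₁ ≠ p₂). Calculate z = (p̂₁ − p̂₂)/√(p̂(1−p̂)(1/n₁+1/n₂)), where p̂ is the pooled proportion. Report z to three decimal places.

z = 0.599

p̂₁ = 67/505 = 0.132673, p̂₂ = 315/2560 = 0.123047.
Pooled p̂ = (67+315)/(505+2560) = 382/3065 = 0.124633.
SE = √(0.1091 × 0.00237082) = 0.016083.
z = (0.132673 − 0.123047)/0.016083 = 0.009626/0.016083 = 0.599.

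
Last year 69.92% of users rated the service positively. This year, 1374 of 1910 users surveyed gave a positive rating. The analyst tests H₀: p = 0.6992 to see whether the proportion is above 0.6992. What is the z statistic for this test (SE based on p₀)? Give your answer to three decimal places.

z = 1.922

p̂ = 1374/1910 ≈ 0.719372.
SE = √(p₀(1−p₀)/n) = √(0.21032/1910) = 0.010494.
z = (0.719372 − 0.6992)/0.010494 = 0.020172/0.010494 = 1.922.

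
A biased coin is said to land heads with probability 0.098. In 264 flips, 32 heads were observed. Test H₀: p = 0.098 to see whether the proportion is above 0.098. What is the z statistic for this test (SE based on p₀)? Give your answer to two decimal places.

p̂ = 32/264 = 0.1212.
Standard error under H₀: √(0.098×0.902/264) = 0.0183.
z = (0.1212 − 0.098)/0.0183 = 0.0232/0.0183 = 1.27.

z = 1.27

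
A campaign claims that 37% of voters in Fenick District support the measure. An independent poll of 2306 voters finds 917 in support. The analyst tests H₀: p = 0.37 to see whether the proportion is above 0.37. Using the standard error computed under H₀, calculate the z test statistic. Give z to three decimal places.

p̂ = 917/2306 ≈ 0.397658.
Standard error under H₀: √(0.37×0.63/2306) = 0.010054.
z = (0.397658 − 0.37)/0.010054 = 0.027658/0.010054 = 2.751.

z = 2.751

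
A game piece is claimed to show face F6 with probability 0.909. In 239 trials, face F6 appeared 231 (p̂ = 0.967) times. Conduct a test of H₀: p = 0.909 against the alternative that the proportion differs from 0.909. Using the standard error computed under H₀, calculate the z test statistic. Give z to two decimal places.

p̂ = 231/239 = 0.9665.
Under H₀, SE = √(0.909·0.091/239) = √(0.000346105) = 0.0186.
z = (0.9665 − 0.909)/0.0186 = 0.0575/0.0186 = 3.09.
Two-sided p-value ≈ 2·Φ(−3.092) = 0.0020.

z = 3.09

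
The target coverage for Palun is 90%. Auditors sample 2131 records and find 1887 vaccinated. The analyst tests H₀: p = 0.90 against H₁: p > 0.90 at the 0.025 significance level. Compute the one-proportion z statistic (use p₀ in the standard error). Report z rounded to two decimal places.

p̂ = 1887/2131 = 0.8855.
Under H₀, SE = √(0.9·0.1/2131) = √(4.22337e-05) = 0.0065.
z = (0.8855 − 0.9)/0.0065 = -0.0145/0.0065 = -2.23.
p-value = P(Z > -2.231) ≈ 0.9872; since p > α = 0.025, fail to reject H₀.

z = -2.23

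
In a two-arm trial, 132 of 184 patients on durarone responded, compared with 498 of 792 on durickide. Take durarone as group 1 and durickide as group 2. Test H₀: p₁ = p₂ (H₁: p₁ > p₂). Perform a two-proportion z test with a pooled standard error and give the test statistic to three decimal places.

z = 2.263

p̂₁ = 132/184 = 0.71739, p̂₂ = 498/792 = 0.62879.
Pooled p̂ = (132+498)/(184+792) = 630/976 = 0.64549.
SE = √(0.228832 × 0.00669741) = 0.03915.
z = (0.71739 − 0.62879)/0.03915 = 0.08860/0.03915 = 2.263.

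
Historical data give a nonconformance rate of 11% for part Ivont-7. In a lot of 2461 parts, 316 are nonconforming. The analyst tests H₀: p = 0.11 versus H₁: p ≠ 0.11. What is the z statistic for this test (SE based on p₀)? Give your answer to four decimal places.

p̂ = 316/2461 ≈ 0.1284031.
Standard error under H₀: √(0.11×0.89/2461) = 0.0063072.
z = (0.1284031 − 0.11)/0.0063072 = 0.0184031/0.0063072 = 2.9178.

z = 2.9178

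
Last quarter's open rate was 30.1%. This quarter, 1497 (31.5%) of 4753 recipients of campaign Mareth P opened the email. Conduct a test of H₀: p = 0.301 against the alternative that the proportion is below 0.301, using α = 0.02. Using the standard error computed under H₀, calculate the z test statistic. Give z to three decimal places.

z = 2.098

p̂ = 1497/4753 ≈ 0.314959.
Standard error under H₀: √(0.301×0.699/4753) = 0.006653.
z = (0.314959 − 0.301)/0.006653 = 0.013959/0.006653 = 2.098.
p-value = P(Z < 2.098) ≈ 0.9820; since p > α = 0.02, fail to reject H₀.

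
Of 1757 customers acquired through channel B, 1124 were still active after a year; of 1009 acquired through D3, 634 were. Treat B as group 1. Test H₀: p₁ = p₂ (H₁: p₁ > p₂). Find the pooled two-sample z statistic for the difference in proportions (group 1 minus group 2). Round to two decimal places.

z = 0.60

p̂₁ = 1124/1757 = 0.6397, p̂₂ = 634/1009 = 0.6283.
Pooled p̂ = (1124+634)/(1757+1009) = 1758/2766 = 0.6356.
SE = √(0.231619 × 0.00156023) = 0.0190.
z = (0.6397 − 0.6283)/0.0190 = 0.0114/0.0190 = 0.60.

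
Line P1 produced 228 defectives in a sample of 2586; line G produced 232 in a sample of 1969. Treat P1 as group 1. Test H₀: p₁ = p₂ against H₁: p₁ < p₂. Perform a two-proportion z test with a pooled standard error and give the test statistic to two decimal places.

z = -3.29

p̂₁ = 228/2586 = 0.0882, p̂₂ = 232/1969 = 0.1178.
Pooled p̂ = (228+232)/(2586+1969) = 460/4555 = 0.1010.
SE = √(p̂(1−p̂)(1/n₁+1/n₂)) = √(0.1010·0.8990·0.00089457) = √(8.12174e-05) = 0.0090.
z = (0.0882 − 0.1178)/0.0090 = -0.0296/0.0090 = -3.29.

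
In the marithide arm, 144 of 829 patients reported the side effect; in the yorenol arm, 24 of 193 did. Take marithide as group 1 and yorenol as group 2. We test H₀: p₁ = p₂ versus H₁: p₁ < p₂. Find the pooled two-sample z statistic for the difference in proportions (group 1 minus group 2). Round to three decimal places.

z = 1.666

p̂₁ = 144/829 = 0.17370, p̂₂ = 24/193 = 0.12435.
Pooled p̂ = (144+24)/(829+193) = 168/1022 = 0.16438.
SE = √(0.137362 × 0.00638762) = 0.02962.
z = (0.17370 − 0.12435)/0.02962 = 0.04935/0.02962 = 1.666.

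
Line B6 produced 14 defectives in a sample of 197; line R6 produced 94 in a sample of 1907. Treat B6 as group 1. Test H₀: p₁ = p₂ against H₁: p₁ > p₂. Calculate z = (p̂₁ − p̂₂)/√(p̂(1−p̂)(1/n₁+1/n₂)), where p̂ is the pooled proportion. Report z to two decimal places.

p̂₁ = 14/197 ≈ 0.0711, p̂₂ = 94/1907 ≈ 0.0493.
Pooled p̂ = (14+94)/(197+1907) = 108/2104 = 0.0513.
SE = √(p̂(1−p̂)(1/n₁+1/n₂)) = √(0.0513·0.9487·0.00560053) = √(0.000272723) = 0.0165.
z = (0.0711 − 0.0493)/0.0165 = 0.0218/0.0165 = 1.32.

z = 1.32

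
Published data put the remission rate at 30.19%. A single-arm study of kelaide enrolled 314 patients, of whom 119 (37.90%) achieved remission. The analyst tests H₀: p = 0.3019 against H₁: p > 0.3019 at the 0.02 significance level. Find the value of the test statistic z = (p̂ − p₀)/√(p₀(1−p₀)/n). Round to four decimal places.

p̂ = 119/314 ≈ 0.378981.
Standard error under H₀: √(0.3019×0.6981/314) = 0.025908.
z = (0.378981 − 0.3019)/0.025908 = 0.077081/0.025908 = 2.9752.
p-value = P(Z > 2.975) ≈ 0.0015, so at α = 0.02 we reject H₀.

z = 2.9752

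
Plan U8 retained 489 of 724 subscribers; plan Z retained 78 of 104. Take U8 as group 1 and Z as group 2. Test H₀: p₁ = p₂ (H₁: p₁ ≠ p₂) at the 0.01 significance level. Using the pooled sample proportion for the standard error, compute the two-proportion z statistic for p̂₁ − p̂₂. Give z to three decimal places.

z = -1.531

p̂₁ = 489/724 = 0.67541, p̂₂ = 78/104 = 0.75000.
Pooled p̂ = (489+78)/(724+104) = 567/828 = 0.68478.
SE = √(0.215855 × 0.0109966) = 0.04872.
z = (0.67541 − 0.75000)/0.04872 = -0.07459/0.04872 = -1.531.
p-value = 2·P(Z > 1.531) ≈ 0.1258; since p > α = 0.01, fail to reject H₀.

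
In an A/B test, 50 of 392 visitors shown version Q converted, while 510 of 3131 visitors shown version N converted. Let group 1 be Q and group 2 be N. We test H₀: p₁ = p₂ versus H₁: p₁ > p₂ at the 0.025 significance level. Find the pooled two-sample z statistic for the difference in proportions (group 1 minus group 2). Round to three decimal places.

p̂₁ = 50/392 = 0.12755, p̂₂ = 510/3131 = 0.16289.
Pooled p̂ = (50+510)/(392+3131) = 560/3523 = 0.15896.
SE = √(0.133689 × 0.00287041) = 0.01959.
z = (0.12755 − 0.16289)/0.01959 = -0.03534/0.01959 = -1.804.
p-value = P(Z > -1.804) ≈ 0.9644; since p > α = 0.025, fail to reject H₀.

z = -1.804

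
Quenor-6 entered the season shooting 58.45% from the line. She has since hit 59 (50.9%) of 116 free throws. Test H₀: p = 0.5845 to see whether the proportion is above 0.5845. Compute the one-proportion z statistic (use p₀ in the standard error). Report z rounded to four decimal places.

p̂ = 59/116 = 0.508621.
SE = √(p₀(1−p₀)/n) = √(0.24286/116) = 0.045756.
z = (0.508621 − 0.5845)/0.045756 = -0.075879/0.045756 = -1.6583.

z = -1.6583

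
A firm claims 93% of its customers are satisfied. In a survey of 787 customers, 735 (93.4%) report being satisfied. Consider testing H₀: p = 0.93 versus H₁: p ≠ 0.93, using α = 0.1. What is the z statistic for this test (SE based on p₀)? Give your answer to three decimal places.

p̂ = 735/787 = 0.93393.
SE = √(p₀(1−p₀)/n) = √(0.0651/787) = 0.00910.
z = (0.93393 − 0.93)/0.00910 = 0.00393/0.00910 = 0.432.
p-value = 2·P(Z > 0.432) ≈ 0.6660. With α = 0.1, fail to reject H₀.

z = 0.432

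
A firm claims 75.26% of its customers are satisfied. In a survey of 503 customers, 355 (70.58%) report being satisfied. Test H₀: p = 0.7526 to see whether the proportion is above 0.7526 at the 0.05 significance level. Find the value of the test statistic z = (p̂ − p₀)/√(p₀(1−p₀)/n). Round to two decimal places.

z = -2.43

p̂ = 355/503 = 0.70577.
Standard error under H₀: √(0.7526×0.2474/503) = 0.01924.
z = (0.70577 − 0.7526)/0.01924 = -0.04683/0.01924 = -2.43.
p-value = P(Z > -2.434) ≈ 0.9925. With α = 0.05, fail to reject H₀.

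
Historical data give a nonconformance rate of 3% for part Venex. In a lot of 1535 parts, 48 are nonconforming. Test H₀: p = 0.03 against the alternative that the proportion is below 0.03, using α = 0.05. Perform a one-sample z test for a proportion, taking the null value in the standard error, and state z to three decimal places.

p̂ = 48/1535 ≈ 0.03127.
SE = √(p₀(1−p₀)/n) = √(0.0291/1535) = 0.00435.
z = (0.03127 − 0.03)/0.00435 = 0.00127/0.00435 = 0.292.
p-value = P(Z < 0.292) ≈ 0.6148. With α = 0.05, fail to reject H₀.

z = 0.292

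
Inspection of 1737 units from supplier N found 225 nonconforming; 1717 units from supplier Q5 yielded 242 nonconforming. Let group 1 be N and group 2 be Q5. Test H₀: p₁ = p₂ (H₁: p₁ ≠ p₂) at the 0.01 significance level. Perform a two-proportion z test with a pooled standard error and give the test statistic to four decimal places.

z = -0.9805

p̂₁ = 225/1737 = 0.129534, p̂₂ = 242/1717 = 0.140944.
Pooled p̂ = (225+242)/(1737+1717) = 467/3454 = 0.135206.
SE = √(p̂(1−p̂)(1/n₁+1/n₂)) = √(0.135206·0.864794·0.00115812) = √(0.000135413) = 0.011637.
z = (0.129534 − 0.140944)/0.011637 = -0.011410/0.011637 = -0.9805.
p-value = 2·P(Z > 0.981) ≈ 0.3268, so at α = 0.01 we fail to reject H₀.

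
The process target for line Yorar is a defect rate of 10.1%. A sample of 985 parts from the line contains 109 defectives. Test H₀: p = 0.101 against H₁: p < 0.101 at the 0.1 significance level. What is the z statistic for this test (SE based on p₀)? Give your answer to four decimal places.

p̂ = 109/985 ≈ 0.110660.
Under H₀, SE = √(0.101·0.899/985) = √(9.21817e-05) = 0.009601.
z = (0.110660 − 0.101)/0.009601 = 0.009660/0.009601 = 1.0061.
p-value = P(Z < 1.006) ≈ 0.8428. With α = 0.1, fail to reject H₀.

z = 1.0061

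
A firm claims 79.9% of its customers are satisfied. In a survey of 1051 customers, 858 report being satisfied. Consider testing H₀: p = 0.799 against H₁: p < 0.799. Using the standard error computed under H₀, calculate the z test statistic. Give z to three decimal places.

p̂ = 858/1051 ≈ 0.81637.
Standard error under H₀: √(0.799×0.201/1051) = 0.01236.
z = (0.81637 − 0.799)/0.01236 = 0.01737/0.01236 = 1.405.
p-value = P(Z < 1.405) ≈ 0.9200.

z = 1.405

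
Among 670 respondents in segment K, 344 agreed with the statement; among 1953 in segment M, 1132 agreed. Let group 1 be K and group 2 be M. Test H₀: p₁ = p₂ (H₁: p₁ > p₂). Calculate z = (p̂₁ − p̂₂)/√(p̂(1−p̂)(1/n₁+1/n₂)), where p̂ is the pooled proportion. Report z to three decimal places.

p̂₁ = 344/670 ≈ 0.51343, p̂₂ = 1132/1953 ≈ 0.57962.
Pooled p̂ = (344+1132)/(670+1953) = 1476/2623 = 0.56271.
SE = √(0.246067 × 0.00200457) = 0.02221.
z = (0.51343 − 0.57962)/0.02221 = -0.06619/0.02221 = -2.980.
p-value = P(Z > -2.980) ≈ 0.9986.

z = -2.980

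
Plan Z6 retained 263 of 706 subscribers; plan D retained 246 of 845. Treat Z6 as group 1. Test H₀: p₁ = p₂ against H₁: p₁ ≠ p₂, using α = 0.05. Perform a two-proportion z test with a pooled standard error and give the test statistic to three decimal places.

z = 3.400

p̂₁ = 263/706 ≈ 0.37252, p̂₂ = 246/845 ≈ 0.29112.
Pooled p̂ = (263+246)/(706+845) = 509/1551 = 0.32818.
SE = √(p̂(1−p̂)(1/n₁+1/n₂)) = √(0.32818·0.67182·0.00259986) = √(0.000573208) = 0.02394.
z = (0.37252 − 0.29112)/0.02394 = 0.08140/0.02394 = 3.400.
p-value = 2·P(Z > 3.400) ≈ 0.0007. With α = 0.05, reject H₀.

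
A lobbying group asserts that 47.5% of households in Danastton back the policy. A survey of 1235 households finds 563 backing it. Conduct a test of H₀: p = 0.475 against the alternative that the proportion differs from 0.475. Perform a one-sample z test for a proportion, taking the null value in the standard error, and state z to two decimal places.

p̂ = 563/1235 ≈ 0.4559.
SE = √(p₀(1−p₀)/n) = √(0.24937/1235) = 0.0142.
z = (0.4559 − 0.475)/0.0142 = -0.0191/0.0142 = -1.35.
Two-sided p-value ≈ 2·Φ(−1.346) = 0.1782.

z = -1.35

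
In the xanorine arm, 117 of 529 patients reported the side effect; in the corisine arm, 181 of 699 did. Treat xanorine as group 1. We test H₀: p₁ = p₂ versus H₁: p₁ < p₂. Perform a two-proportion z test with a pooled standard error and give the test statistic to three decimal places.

p̂₁ = 117/529 = 0.22117, p̂₂ = 181/699 = 0.25894.
Pooled p̂ = (117+181)/(529+699) = 298/1228 = 0.24267.
SE = √(p̂(1−p̂)(1/n₁+1/n₂)) = √(0.24267·0.75733·0.00332097) = √(0.000610335) = 0.02470.
z = (0.22117 − 0.25894)/0.02470 = -0.03777/0.02470 = -1.529.

z = -1.529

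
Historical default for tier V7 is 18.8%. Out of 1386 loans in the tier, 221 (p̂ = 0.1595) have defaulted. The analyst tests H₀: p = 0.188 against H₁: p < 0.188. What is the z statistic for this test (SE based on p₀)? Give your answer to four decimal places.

p̂ = 221/1386 = 0.159452.
SE = √(p₀(1−p₀)/n) = √(0.15266/1386) = 0.010495.
z = (0.159452 − 0.188)/0.010495 = -0.028548/0.010495 = -2.7202.
p-value = P(Z < -2.720) ≈ 0.0033.

z = -2.7202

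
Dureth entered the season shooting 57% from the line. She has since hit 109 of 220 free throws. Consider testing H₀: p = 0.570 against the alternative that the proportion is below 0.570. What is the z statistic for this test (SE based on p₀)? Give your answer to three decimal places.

p̂ = 109/220 = 0.49545.
SE = √(p₀(1−p₀)/n) = √(0.2451/220) = 0.03338.
z = (0.49545 − 0.57)/0.03338 = -0.07455/0.03338 = -2.233.

z = -2.233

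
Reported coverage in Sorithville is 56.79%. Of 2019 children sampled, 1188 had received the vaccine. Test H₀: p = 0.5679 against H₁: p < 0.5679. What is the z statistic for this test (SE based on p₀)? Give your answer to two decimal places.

z = 1.86

p̂ = 1188/2019 = 0.5884.
Standard error under H₀: √(0.5679×0.4321/2019) = 0.0110.
z = (0.5884 − 0.5679)/0.0110 = 0.0205/0.0110 = 1.86.
p-value = P(Z < 1.860) ≈ 0.9686.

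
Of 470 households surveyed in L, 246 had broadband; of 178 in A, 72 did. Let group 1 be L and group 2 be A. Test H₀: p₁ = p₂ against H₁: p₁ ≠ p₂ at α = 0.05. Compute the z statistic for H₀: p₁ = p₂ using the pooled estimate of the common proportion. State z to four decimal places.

z = 2.7027

p̂₁ = 246/470 ≈ 0.523404, p̂₂ = 72/178 ≈ 0.404494.
Pooled p̂ = (246+72)/(470+178) = 318/648 = 0.490741.
SE = √(0.249914 × 0.00774564) = 0.043997.
z = (0.523404 − 0.404494)/0.043997 = 0.118910/0.043997 = 2.7027.
Two-sided p-value ≈ 2·Φ(−2.703) = 0.0069; since p < α = 0.05, reject H₀.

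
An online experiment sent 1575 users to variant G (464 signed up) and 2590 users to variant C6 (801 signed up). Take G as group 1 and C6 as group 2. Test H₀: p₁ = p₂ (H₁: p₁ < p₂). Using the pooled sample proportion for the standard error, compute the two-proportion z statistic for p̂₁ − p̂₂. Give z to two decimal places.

p̂₁ = 464/1575 = 0.2946, p̂₂ = 801/2590 = 0.3093.
Pooled p̂ = (464+801)/(1575+2590) = 1265/4165 = 0.3037.
SE = √(0.211475 × 0.00102102) = 0.0147.
z = (0.2946 − 0.3093)/0.0147 = -0.0147/0.0147 = -1.00.

z = -1.00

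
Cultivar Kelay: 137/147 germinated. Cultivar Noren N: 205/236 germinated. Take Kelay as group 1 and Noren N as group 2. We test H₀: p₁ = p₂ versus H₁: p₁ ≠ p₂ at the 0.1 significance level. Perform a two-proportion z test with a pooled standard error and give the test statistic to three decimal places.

z = 1.949

p̂₁ = 137/147 ≈ 0.93197, p̂₂ = 205/236 ≈ 0.86864.
Pooled p̂ = (137+205)/(147+236) = 342/383 = 0.89295.
SE = √(0.09559 × 0.01104) = 0.03249.
z = (0.93197 − 0.86864)/0.03249 = 0.06333/0.03249 = 1.949.
p-value = 2·P(Z > 1.949) ≈ 0.0512; since p < α = 0.1, reject H₀.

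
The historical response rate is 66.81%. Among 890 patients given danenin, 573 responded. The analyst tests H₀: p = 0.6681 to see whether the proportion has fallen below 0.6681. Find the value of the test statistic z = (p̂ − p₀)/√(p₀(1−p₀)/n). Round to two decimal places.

z = -1.54

p̂ = 573/890 = 0.6438.
Standard error under H₀: √(0.6681×0.3319/890) = 0.0158.
z = (0.6438 − 0.6681)/0.0158 = -0.0243/0.0158 = -1.54.
p-value = P(Z < -1.538) ≈ 0.0620.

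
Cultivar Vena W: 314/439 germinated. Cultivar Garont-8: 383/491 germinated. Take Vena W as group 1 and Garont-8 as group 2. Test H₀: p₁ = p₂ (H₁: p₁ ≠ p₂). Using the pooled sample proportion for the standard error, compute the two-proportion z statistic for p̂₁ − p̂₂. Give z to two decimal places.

z = -2.28

p̂₁ = 314/439 = 0.71526, p̂₂ = 383/491 = 0.78004.
Pooled p̂ = (314+383)/(439+491) = 697/930 = 0.74946.
SE = √(0.187769 × 0.00431456) = 0.02846.
z = (0.71526 − 0.78004)/0.02846 = -0.06478/0.02846 = -2.28.
p-value = 2·P(Z > 2.276) ≈ 0.0229.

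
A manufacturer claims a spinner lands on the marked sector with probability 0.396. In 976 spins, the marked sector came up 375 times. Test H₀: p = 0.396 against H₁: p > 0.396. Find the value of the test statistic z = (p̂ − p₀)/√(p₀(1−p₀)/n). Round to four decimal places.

z = -0.7524

p̂ = 375/976 ≈ 0.384221.
Under H₀, SE = √(0.396·0.604/976) = √(0.000245066) = 0.015655.
z = (0.384221 − 0.396)/0.015655 = -0.011779/0.015655 = -0.7524.
p-value = P(Z > -0.752) ≈ 0.7741.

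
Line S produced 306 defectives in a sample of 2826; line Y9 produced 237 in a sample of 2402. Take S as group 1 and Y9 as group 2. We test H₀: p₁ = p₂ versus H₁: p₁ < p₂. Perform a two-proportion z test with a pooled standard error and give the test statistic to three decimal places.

z = 1.135

p̂₁ = 306/2826 = 0.10828, p̂₂ = 237/2402 = 0.09867.
Pooled p̂ = (306+237)/(2826+2402) = 543/5228 = 0.10386.
SE = √(p̂(1−p̂)(1/n₁+1/n₂)) = √(0.10386·0.89614·0.000770177) = √(7.16851e-05) = 0.00847.
z = (0.10828 − 0.09867)/0.00847 = 0.00961/0.00847 = 1.135.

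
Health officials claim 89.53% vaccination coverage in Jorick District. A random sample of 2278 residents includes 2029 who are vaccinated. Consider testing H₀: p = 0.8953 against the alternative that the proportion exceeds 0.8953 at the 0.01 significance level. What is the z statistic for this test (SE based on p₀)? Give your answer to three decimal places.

z = -0.718

p̂ = 2029/2278 ≈ 0.890694.
Standard error under H₀: √(0.8953×0.1047/2278) = 0.006415.
z = (0.890694 − 0.8953)/0.006415 = -0.004606/0.006415 = -0.718.
p-value = P(Z > -0.718) ≈ 0.7637, so at α = 0.01 we fail to reject H₀.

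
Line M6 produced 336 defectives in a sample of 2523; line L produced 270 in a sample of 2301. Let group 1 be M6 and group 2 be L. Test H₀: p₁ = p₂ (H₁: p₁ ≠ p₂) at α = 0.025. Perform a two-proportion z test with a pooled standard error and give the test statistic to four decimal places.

p̂₁ = 336/2523 = 0.133175, p̂₂ = 270/2301 = 0.117340.
Pooled p̂ = (336+270)/(2523+2301) = 606/4824 = 0.125622.
SE = √(0.109841 × 0.000830947) = 0.009554.
z = (0.133175 − 0.117340)/0.009554 = 0.015835/0.009554 = 1.6574.
Two-sided p-value ≈ 2·Φ(−1.657) = 0.0974, so at α = 0.025 we fail to reject H₀.

z = 1.6574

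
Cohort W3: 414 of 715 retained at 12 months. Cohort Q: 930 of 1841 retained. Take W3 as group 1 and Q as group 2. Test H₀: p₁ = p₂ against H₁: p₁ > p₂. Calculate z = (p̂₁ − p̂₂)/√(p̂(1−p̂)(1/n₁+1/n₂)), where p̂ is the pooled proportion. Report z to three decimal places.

z = 3.357

p̂₁ = 414/715 = 0.57902, p̂₂ = 930/1841 = 0.50516.
Pooled p̂ = (414+930)/(715+1841) = 1344/2556 = 0.52582.
SE = √(0.249333 × 0.00194178) = 0.02200.
z = (0.57902 − 0.50516)/0.02200 = 0.07386/0.02200 = 3.357.
p-value = P(Z > 3.357) ≈ 0.0004.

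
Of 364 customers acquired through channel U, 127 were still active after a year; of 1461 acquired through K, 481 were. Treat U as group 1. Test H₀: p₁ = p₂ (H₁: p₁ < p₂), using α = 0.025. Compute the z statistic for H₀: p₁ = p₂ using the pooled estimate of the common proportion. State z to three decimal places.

z = 0.713

p̂₁ = 127/364 = 0.348901, p̂₂ = 481/1461 = 0.329227.
Pooled p̂ = (127+481)/(364+1461) = 608/1825 = 0.333151.
SE = √(p̂(1−p̂)(1/n₁+1/n₂)) = √(0.333151·0.666849·0.00343172) = √(0.000762394) = 0.027611.
z = (0.348901 − 0.329227)/0.027611 = 0.019674/0.027611 = 0.713.
p-value = P(Z < 0.713) ≈ 0.7619; since p > α = 0.025, fail to reject H₀.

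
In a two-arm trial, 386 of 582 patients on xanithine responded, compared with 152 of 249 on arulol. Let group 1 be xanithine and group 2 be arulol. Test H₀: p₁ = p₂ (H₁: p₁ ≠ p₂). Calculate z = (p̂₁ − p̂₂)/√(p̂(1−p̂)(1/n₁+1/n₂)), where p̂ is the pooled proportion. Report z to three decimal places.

p̂₁ = 386/582 ≈ 0.66323, p̂₂ = 152/249 ≈ 0.61044.
Pooled p̂ = (386+152)/(582+249) = 538/831 = 0.64741.
SE = √(p̂(1−p̂)(1/n₁+1/n₂)) = √(0.64741·0.35259·0.00573428) = √(0.00130896) = 0.03618.
z = (0.66323 − 0.61044)/0.03618 = 0.05279/0.03618 = 1.459.

z = 1.459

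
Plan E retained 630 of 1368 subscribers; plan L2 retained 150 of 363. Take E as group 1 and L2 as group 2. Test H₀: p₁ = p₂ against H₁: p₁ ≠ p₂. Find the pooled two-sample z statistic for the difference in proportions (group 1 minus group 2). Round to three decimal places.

z = 1.610

p̂₁ = 630/1368 = 0.46053, p̂₂ = 150/363 = 0.41322.
Pooled p̂ = (630+150)/(1368+363) = 780/1731 = 0.45061.
SE = √(0.24756 × 0.00348582) = 0.02938.
z = (0.46053 − 0.41322)/0.02938 = 0.04731/0.02938 = 1.610.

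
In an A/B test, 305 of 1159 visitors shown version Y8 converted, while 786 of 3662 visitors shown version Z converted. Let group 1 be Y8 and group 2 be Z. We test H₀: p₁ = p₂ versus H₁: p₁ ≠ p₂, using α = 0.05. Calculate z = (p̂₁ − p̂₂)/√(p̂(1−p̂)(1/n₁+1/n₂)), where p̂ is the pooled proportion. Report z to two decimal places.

z = 3.44

p̂₁ = 305/1159 ≈ 0.26316, p̂₂ = 786/3662 ≈ 0.21464.
Pooled p̂ = (305+786)/(1159+3662) = 1091/4821 = 0.22630.
SE = √(p̂(1−p̂)(1/n₁+1/n₂)) = √(0.22630·0.77370·0.00113589) = √(0.000198882) = 0.01410.
z = (0.26316 − 0.21464)/0.01410 = 0.04852/0.01410 = 3.44.
p-value = 2·P(Z > 3.441) ≈ 0.0006; since p < α = 0.05, reject H₀.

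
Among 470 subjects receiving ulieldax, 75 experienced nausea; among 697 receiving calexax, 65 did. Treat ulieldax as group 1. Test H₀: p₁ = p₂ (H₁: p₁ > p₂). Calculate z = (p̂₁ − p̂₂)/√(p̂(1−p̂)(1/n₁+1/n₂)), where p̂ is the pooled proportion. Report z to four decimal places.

z = 3.4196

p̂₁ = 75/470 = 0.159574, p̂₂ = 65/697 = 0.093257.
Pooled p̂ = (75+65)/(470+697) = 140/1167 = 0.119966.
SE = √(0.105574 × 0.00356238) = 0.019393.
z = (0.159574 − 0.093257)/0.019393 = 0.066317/0.019393 = 3.4196.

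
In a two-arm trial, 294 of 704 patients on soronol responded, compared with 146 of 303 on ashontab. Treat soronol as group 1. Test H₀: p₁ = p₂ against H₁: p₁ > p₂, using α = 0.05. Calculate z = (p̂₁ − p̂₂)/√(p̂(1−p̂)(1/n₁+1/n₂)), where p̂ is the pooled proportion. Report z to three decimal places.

p̂₁ = 294/704 = 0.41761, p̂₂ = 146/303 = 0.48185.
Pooled p̂ = (294+146)/(704+303) = 440/1007 = 0.43694.
SE = √(p̂(1−p̂)(1/n₁+1/n₂)) = √(0.43694·0.56306·0.00472078) = √(0.00116142) = 0.03408.
z = (0.41761 − 0.48185)/0.03408 = -0.06424/0.03408 = -1.885.
p-value = P(Z > -1.885) ≈ 0.9703; since p > α = 0.05, fail to reject H₀.

z = -1.885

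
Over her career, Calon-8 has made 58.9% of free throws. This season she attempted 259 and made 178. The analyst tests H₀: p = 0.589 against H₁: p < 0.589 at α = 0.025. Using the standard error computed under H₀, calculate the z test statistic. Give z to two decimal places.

z = 3.21

p̂ = 178/259 ≈ 0.6873.
Under H₀, SE = √(0.589·0.411/259) = √(0.000934668) = 0.0306.
z = (0.6873 − 0.589)/0.0306 = 0.0983/0.0306 = 3.21.
p-value = P(Z < 3.214) ≈ 0.9993, so at α = 0.025 we fail to reject H₀.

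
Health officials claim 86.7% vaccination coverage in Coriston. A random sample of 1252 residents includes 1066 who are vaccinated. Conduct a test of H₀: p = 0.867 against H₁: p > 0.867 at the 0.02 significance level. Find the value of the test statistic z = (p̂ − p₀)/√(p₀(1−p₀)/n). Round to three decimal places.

z = -1.622

p̂ = 1066/1252 = 0.851438.
SE = √(p₀(1−p₀)/n) = √(0.11531/1252) = 0.009597.
z = (0.851438 − 0.867)/0.009597 = -0.015562/0.009597 = -1.622.
p-value = P(Z > -1.622) ≈ 0.9476. With α = 0.02, fail to reject H₀.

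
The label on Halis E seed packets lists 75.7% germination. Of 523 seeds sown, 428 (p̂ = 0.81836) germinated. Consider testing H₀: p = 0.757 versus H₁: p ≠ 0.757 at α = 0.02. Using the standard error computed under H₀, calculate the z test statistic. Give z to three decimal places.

p̂ = 428/523 ≈ 0.818356.
Standard error under H₀: √(0.757×0.243/523) = 0.018754.
z = (0.818356 − 0.757)/0.018754 = 0.061356/0.018754 = 3.272.
p-value = 2·P(Z > 3.272) ≈ 0.0011. With α = 0.02, reject H₀.

z = 3.272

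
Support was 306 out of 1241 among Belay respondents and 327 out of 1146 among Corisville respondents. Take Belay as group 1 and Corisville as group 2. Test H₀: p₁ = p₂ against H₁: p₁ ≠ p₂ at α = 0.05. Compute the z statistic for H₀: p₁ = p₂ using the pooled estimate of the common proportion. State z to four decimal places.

p̂₁ = 306/1241 = 0.246575, p̂₂ = 327/1146 = 0.285340.
Pooled p̂ = (306+327)/(1241+1146) = 633/2387 = 0.265186.
SE = √(p̂(1−p̂)(1/n₁+1/n₂)) = √(0.265186·0.734814·0.0016784) = √(0.000327058) = 0.018085.
z = (0.246575 − 0.285340)/0.018085 = -0.038765/0.018085 = -2.1435.
Two-sided p-value ≈ 2·Φ(−2.144) = 0.0321. With α = 0.05, reject H₀.

z = -2.1435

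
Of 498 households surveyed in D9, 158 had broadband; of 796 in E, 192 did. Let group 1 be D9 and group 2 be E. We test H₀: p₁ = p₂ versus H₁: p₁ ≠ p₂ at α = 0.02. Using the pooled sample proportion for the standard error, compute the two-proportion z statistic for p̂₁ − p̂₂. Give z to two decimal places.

z = 3.00

p̂₁ = 158/498 = 0.3173, p̂₂ = 192/796 = 0.2412.
Pooled p̂ = (158+192)/(498+796) = 350/1294 = 0.2705.
SE = √(0.19732 × 0.00326431) = 0.0254.
z = (0.3173 − 0.2412)/0.0254 = 0.0761/0.0254 = 3.00.
Two-sided p-value ≈ 2·Φ(−2.997) = 0.0027; since p < α = 0.02, reject H₀.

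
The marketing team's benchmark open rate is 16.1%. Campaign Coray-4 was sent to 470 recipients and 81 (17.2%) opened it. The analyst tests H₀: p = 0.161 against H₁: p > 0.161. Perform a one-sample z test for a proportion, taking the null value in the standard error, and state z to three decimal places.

p̂ = 81/470 = 0.17234.
Standard error under H₀: √(0.161×0.839/470) = 0.01695.
z = (0.17234 − 0.161)/0.01695 = 0.01134/0.01695 = 0.669.

z = 0.669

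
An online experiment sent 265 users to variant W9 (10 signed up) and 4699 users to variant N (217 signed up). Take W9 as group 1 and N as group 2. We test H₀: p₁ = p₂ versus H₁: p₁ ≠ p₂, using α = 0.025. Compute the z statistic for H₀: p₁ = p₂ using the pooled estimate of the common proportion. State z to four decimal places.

p̂₁ = 10/265 ≈ 0.037736, p̂₂ = 217/4699 ≈ 0.046180.
Pooled p̂ = (10+217)/(265+4699) = 227/4964 = 0.045729.
SE = √(p̂(1−p̂)(1/n₁+1/n₂)) = √(0.045729·0.954271·0.0039864) = √(0.000173959) = 0.013189.
z = (0.037736 − 0.046180)/0.013189 = -0.008444/0.013189 = -0.6402.
p-value = 2·P(Z > 0.640) ≈ 0.5220, so at α = 0.025 we fail to reject H₀.

z = -0.6402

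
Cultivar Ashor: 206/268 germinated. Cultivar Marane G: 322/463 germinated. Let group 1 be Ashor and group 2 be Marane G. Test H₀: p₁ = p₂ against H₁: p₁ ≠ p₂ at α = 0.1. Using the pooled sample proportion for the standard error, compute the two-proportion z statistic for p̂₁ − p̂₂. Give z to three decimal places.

p̂₁ = 206/268 ≈ 0.76866, p̂₂ = 322/463 ≈ 0.69546.
Pooled p̂ = (206+322)/(268+463) = 528/731 = 0.72230.
SE = √(p̂(1−p̂)(1/n₁+1/n₂)) = √(0.72230·0.27770·0.00589117) = √(0.00118167) = 0.03438.
z = (0.76866 − 0.69546)/0.03438 = 0.07320/0.03438 = 2.129.
p-value = 2·P(Z > 2.129) ≈ 0.0332. With α = 0.1, reject H₀.

z = 2.129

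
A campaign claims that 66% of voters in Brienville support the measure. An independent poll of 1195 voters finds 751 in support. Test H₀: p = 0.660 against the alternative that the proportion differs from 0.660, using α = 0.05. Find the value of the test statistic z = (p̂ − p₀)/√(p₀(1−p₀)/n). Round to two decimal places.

p̂ = 751/1195 = 0.6285.
Under H₀, SE = √(0.66·0.34/1195) = √(0.000187782) = 0.0137.
z = (0.6285 − 0.66)/0.0137 = -0.0315/0.0137 = -2.30.
Two-sided p-value ≈ 2·Φ(−2.302) = 0.0213. With α = 0.05, reject H₀.

z = -2.30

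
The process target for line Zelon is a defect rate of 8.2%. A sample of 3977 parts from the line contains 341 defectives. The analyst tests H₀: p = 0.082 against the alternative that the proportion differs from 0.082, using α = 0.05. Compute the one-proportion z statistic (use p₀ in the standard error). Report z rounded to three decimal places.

z = 0.860

p̂ = 341/3977 ≈ 0.08574.
Standard error under H₀: √(0.082×0.918/3977) = 0.00435.
z = (0.08574 − 0.082)/0.00435 = 0.00374/0.00435 = 0.860.
Two-sided p-value ≈ 2·Φ(−0.860) = 0.3896. With α = 0.05, fail to reject H₀.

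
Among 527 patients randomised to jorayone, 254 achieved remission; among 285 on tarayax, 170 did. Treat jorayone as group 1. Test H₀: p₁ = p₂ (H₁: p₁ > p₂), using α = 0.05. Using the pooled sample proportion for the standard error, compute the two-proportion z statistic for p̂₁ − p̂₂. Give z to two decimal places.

p̂₁ = 254/527 ≈ 0.4820, p̂₂ = 170/285 ≈ 0.5965.
Pooled p̂ = (254+170)/(527+285) = 424/812 = 0.5222.
SE = √(0.249509 × 0.00540631) = 0.0367.
z = (0.4820 − 0.5965)/0.0367 = -0.1145/0.0367 = -3.12.
p-value = P(Z > -3.118) ≈ 0.9991, so at α = 0.05 we fail to reject H₀.

z = -3.12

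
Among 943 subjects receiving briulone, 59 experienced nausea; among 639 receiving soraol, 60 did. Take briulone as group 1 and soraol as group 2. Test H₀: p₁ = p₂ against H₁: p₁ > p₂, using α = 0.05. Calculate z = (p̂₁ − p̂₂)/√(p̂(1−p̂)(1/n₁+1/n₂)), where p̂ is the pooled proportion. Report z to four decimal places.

p̂₁ = 59/943 = 0.062566, p̂₂ = 60/639 = 0.093897.
Pooled p̂ = (59+60)/(943+639) = 119/1582 = 0.075221.
SE = √(0.069563 × 0.00262539) = 0.013514.
z = (0.062566 − 0.093897)/0.013514 = -0.031331/0.013514 = -2.3184.
p-value = P(Z > -2.318) ≈ 0.9898, so at α = 0.05 we fail to reject H₀.

z = -2.3184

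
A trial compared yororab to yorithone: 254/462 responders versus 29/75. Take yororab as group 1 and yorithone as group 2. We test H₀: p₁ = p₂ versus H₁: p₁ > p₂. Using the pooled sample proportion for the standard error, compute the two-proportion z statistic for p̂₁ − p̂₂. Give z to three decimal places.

p̂₁ = 254/462 = 0.54978, p̂₂ = 29/75 = 0.38667.
Pooled p̂ = (254+29)/(462+75) = 283/537 = 0.52700.
SE = √(p̂(1−p̂)(1/n₁+1/n₂)) = √(0.52700·0.47300·0.0154978) = √(0.00386316) = 0.06215.
z = (0.54978 − 0.38667)/0.06215 = 0.16311/0.06215 = 2.624.

z = 2.624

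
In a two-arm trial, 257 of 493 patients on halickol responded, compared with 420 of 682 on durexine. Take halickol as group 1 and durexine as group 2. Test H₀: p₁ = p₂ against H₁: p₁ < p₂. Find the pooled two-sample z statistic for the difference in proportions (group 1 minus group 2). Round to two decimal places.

p̂₁ = 257/493 = 0.5213, p̂₂ = 420/682 = 0.6158.
Pooled p̂ = (257+420)/(493+682) = 677/1175 = 0.5762.
SE = √(p̂(1−p̂)(1/n₁+1/n₂)) = √(0.5762·0.4238·0.00349467) = √(0.000853393) = 0.0292.
z = (0.5213 − 0.6158)/0.0292 = -0.0945/0.0292 = -3.24.

z = -3.24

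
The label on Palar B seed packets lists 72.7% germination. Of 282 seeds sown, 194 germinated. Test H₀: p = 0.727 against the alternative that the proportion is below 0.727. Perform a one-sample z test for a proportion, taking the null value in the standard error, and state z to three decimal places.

p̂ = 194/282 = 0.68794.
Under H₀, SE = √(0.727·0.273/282) = √(0.000703798) = 0.02653.
z = (0.68794 − 0.727)/0.02653 = -0.03906/0.02653 = -1.472.
p-value = P(Z < -1.472) ≈ 0.0705.

z = -1.472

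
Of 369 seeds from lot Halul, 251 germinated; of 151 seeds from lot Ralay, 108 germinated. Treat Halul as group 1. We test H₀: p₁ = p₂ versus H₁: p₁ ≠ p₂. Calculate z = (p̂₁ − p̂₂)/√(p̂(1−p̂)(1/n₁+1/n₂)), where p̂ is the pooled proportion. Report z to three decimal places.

p̂₁ = 251/369 ≈ 0.68022, p̂₂ = 108/151 ≈ 0.71523.
Pooled p̂ = (251+108)/(369+151) = 359/520 = 0.69038.
SE = √(0.213754 × 0.00933254) = 0.04466.
z = (0.68022 − 0.71523)/0.04466 = -0.03501/0.04466 = -0.784.
Two-sided p-value ≈ 2·Φ(−0.784) = 0.4331.

z = -0.784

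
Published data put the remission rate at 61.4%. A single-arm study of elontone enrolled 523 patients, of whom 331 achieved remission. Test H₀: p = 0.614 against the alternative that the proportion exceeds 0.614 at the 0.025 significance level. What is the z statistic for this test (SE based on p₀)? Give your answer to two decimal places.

p̂ = 331/523 = 0.6329.
SE = √(p₀(1−p₀)/n) = √(0.237/523) = 0.0213.
z = (0.6329 − 0.614)/0.0213 = 0.0189/0.0213 = 0.89.
p-value = P(Z > 0.887) ≈ 0.1875, so at α = 0.025 we fail to reject H₀.

z = 0.89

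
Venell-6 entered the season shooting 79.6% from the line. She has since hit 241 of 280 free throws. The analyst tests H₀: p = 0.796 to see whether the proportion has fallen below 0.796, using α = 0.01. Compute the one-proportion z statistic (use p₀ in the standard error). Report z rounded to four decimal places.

p̂ = 241/280 ≈ 0.860714.
Standard error under H₀: √(0.796×0.204/280) = 0.024082.
z = (0.860714 − 0.796)/0.024082 = 0.064714/0.024082 = 2.6872.
p-value = P(Z < 2.687) ≈ 0.9964, so at α = 0.01 we fail to reject H₀.

z = 2.6872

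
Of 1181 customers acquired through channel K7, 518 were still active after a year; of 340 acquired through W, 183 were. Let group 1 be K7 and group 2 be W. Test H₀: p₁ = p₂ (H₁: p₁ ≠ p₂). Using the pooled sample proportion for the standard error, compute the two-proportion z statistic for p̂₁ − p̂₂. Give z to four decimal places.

p̂₁ = 518/1181 ≈ 0.438611, p̂₂ = 183/340 ≈ 0.538235.
Pooled p̂ = (518+183)/(1181+340) = 701/1521 = 0.460881.
SE = √(p̂(1−p̂)(1/n₁+1/n₂)) = √(0.460881·0.539119·0.00378792) = √(0.000941182) = 0.030679.
z = (0.438611 − 0.538235)/0.030679 = -0.099624/0.030679 = -3.2473.

z = -3.2473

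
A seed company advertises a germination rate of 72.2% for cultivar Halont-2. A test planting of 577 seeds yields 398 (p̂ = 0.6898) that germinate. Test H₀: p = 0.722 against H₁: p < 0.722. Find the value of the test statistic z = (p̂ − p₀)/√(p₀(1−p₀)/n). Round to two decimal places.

z = -1.73

p̂ = 398/577 ≈ 0.68977.
SE = √(p₀(1−p₀)/n) = √(0.20072/577) = 0.01865.
z = (0.68977 − 0.722)/0.01865 = -0.03223/0.01865 = -1.73.
p-value = P(Z < -1.728) ≈ 0.0420.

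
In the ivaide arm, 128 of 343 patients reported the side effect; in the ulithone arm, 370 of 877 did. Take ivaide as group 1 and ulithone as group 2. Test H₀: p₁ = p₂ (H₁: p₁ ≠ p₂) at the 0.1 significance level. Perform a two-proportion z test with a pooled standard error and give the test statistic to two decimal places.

z = -1.56

p̂₁ = 128/343 ≈ 0.3732, p̂₂ = 370/877 ≈ 0.4219.
Pooled p̂ = (128+370)/(343+877) = 498/1220 = 0.4082.
SE = √(p̂(1−p̂)(1/n₁+1/n₂)) = √(0.4082·0.5918·0.0040557) = √(0.000979745) = 0.0313.
z = (0.3732 − 0.4219)/0.0313 = -0.0487/0.0313 = -1.56.
Two-sided p-value ≈ 2·Φ(−1.556) = 0.1196, so at α = 0.1 we fail to reject H₀.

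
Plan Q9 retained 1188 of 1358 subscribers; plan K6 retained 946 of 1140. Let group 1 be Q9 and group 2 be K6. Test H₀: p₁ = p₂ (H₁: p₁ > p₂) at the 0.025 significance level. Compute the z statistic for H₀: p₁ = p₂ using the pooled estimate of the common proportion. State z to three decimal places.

p̂₁ = 1188/1358 = 0.8748159, p̂₂ = 946/1140 = 0.8298246.
Pooled p̂ = (1188+946)/(1358+1140) = 2134/2498 = 0.8542834.
SE = √(0.124483 × 0.00161357) = 0.0141726.
z = (0.8748159 − 0.8298246)/0.0141726 = 0.0449913/0.0141726 = 3.175.
p-value = P(Z > 3.175) ≈ 0.0008, so at α = 0.025 we reject H₀.

z = 3.175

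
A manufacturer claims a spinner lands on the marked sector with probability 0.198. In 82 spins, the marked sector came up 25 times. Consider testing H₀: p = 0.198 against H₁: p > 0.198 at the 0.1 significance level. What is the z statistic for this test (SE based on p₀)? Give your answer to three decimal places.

p̂ = 25/82 ≈ 0.30488.
Under H₀, SE = √(0.198·0.802/82) = √(0.00193654) = 0.04401.
z = (0.30488 − 0.198)/0.04401 = 0.10688/0.04401 = 2.429.
p-value = P(Z > 2.429) ≈ 0.0076. With α = 0.1, reject H₀.

z = 2.429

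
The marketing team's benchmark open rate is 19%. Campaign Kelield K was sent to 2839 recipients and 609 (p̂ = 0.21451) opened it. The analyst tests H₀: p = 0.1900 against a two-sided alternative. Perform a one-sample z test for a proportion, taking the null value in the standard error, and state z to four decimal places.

z = 3.3292

p̂ = 609/2839 ≈ 0.2145122.
Under H₀, SE = √(0.19·0.81/2839) = √(5.42092e-05) = 0.0073627.
z = (0.2145122 − 0.19)/0.0073627 = 0.0245122/0.0073627 = 3.3292.
Two-sided p-value ≈ 2·Φ(−3.329) = 0.0009.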